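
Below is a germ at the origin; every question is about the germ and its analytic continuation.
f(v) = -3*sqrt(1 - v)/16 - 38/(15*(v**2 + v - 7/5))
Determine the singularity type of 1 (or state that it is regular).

The point is an algebraic (square-root) branch point.

The term (-3/16)*sqrt(1 - v/(1)) has argument 1 - 1/(1) = 0 at 1: a square-root (algebraic, two-sheeted) branch point; the remaining terms are analytic or single-valued there.


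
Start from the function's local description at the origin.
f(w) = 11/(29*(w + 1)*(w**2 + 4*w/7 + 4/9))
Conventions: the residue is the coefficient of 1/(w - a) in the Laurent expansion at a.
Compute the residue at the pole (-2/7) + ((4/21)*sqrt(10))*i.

The factor w**2 + 4*w/7 + 4/9 splits as (w - a)(w - a') with a = (-2/7) + ((4/21)*sqrt(10))*i, a' = (-2/7) - ((4/21)*sqrt(10))*i. At the order-1 pole a set g(w) = (w - a)*f(w) = [11/(29*(w + 1))] / (w - a').
Simple pole: residue = g(a) at a = (-2/7) + ((4/21)*sqrt(10))*i, which is (-63/290) - ((189/2320)*sqrt(10))*i.

The residue is (-63/290) - ((189/2320)*sqrt(10))*i.


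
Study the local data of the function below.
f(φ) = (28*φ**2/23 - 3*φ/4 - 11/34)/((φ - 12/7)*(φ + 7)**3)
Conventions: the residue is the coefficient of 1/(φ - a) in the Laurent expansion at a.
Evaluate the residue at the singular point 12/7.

At the order-1 pole 12/7 set g(φ) = (φ - (12/7))*f(φ) = (28*φ**2/23 - 3*φ/4 - 11/34)/(φ + 7)**3.
Simple pole: residue = g(a) at a = 12/7, which is 527975/177499142.

The residue is 527975/177499142.


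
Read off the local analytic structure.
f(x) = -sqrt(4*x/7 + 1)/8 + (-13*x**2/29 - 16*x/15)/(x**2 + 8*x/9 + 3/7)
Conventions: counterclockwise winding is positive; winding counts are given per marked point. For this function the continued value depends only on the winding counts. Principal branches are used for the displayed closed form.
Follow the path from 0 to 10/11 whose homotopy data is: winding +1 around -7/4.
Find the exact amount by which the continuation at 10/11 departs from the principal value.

Continued minus principal equals (3/308)*sqrt(1001).

The rational part is single-valued and drops out of the difference; each branch term changes only by its own monodromy.
(-1/8)*sqrt(1 - x/(-7/4)): winding +1 is odd, the square root flips sign, contributing -2*(-1/8)*sqrt(1 - (10/11)/(-7/4)) = -2*(-1/8)*sqrt(117/77) = (3/308)*sqrt(1001).
Summing the contributions at x = 10/11 gives (3/308)*sqrt(1001).


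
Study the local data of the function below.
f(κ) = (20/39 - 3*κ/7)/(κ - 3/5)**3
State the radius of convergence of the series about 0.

The radius of convergence is 3/5.

Denominator factor (κ - 3/5)^3: pole of order 3 at 3/5, modulus 3/5.
The radius of convergence is the smallest modulus among the singular points: 3/5.


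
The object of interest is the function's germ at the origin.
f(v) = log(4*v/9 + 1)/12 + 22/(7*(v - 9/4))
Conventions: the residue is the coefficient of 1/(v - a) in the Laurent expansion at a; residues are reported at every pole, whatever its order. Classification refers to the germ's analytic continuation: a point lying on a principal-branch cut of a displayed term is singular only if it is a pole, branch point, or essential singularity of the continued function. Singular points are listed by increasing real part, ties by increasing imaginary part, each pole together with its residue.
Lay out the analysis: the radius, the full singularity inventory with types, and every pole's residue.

Radius of convergence at 0: 9/4.
At -9/4: a logarithmic branch point.
At 9/4: a pole of order 1; residue 22/7.

Denominator factor (v - 9/4): pole of order 1 at 9/4, modulus 9/4.
Branch term (1/12)*log(1 - v/(-9/4)): its argument vanishes at v = -9/4, a logarithmic branch point, modulus 9/4.
The radius of convergence is the smallest modulus among the singular points: 9/4.
The branch term is analytic at 9/4 and contributes nothing to the residue; only the rational part matters.
At the order-1 pole 9/4 set g(v) = (v - (9/4))*(rational part) = 22/7.
Simple pole: residue = g(a) at a = 9/4, which is 22/7.
List the singular points by increasing real part (a conjugate pair: the negative imaginary part first).


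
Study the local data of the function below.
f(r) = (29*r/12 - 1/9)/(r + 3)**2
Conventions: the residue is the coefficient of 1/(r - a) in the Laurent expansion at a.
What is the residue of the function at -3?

The residue is 29/12.

At the order-2 pole -3 set g(r) = (r - (-3))^2*f(r) = 29*r/12 - 1/9.
Order-2 pole: residue = g'(a); g'(-3) = 29/12, so the residue is 29/12.


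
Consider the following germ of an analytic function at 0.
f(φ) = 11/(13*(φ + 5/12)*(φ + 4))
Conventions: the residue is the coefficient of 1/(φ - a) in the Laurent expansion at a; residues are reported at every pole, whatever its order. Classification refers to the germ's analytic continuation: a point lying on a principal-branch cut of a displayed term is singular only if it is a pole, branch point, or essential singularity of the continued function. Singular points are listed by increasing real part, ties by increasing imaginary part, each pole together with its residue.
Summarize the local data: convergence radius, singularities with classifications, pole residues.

Radius of convergence at 0: 5/12.
At -4: a pole of order 1; residue -132/559.
At -5/12: a pole of order 1; residue 132/559.

Denominator factor (φ + 4): pole of order 1 at -4, modulus 4.
Denominator factor (φ + 5/12): pole of order 1 at -5/12, modulus 5/12.
The radius of convergence is the smallest modulus among the singular points: 5/12.
At the order-1 pole -4 set g(φ) = (φ - (-4))*f(φ) = 11/(13*(φ + 5/12)).
Simple pole: residue = g(a) at a = -4, which is -132/559.
At the order-1 pole -5/12 set g(φ) = (φ - (-5/12))*f(φ) = 11/(13*(φ + 4)).
Simple pole: residue = g(a) at a = -5/12, which is 132/559.
List the singular points by increasing real part (a conjugate pair: the negative imaginary part first).


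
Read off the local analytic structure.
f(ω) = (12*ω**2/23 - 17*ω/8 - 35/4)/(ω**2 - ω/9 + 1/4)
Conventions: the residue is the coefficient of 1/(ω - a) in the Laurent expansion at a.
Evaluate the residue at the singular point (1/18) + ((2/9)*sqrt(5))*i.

The residue is (-1141/1104) + ((89377/22080)*sqrt(5))*i.

The factor ω**2 - ω/9 + 1/4 splits as (ω - a)(ω - a') with a = (1/18) + ((2/9)*sqrt(5))*i, a' = (1/18) - ((2/9)*sqrt(5))*i. At the order-1 pole a set g(ω) = (ω - a)*f(ω) = [12*ω**2/23 - 17*ω/8 - 35/4] / (ω - a').
Simple pole: residue = g(a) at a = (1/18) + ((2/9)*sqrt(5))*i, which is (-1141/1104) + ((89377/22080)*sqrt(5))*i.


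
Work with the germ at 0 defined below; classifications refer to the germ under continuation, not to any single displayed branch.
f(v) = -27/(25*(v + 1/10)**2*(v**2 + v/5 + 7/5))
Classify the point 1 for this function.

Denominator factors: v**2 + v/5 + 7/5 = 13/5 at v = 1; v + 1/10 = 11/10 at v = 1 — none vanishes.
So the germ continues analytically to 1.

The point is a regular point.


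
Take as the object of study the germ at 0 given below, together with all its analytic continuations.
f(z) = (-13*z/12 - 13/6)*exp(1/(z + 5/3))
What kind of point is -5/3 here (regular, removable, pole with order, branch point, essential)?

The exponent 1/(z - (-5/3)) has a pole at -5/3, so exp(1/(z - (-5/3))) takes every nonzero value near it: an essential singularity (not a pole of any order).

The point is an essential singularity.


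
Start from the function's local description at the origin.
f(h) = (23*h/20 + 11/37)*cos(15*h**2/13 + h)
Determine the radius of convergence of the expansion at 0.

The radius of convergence is infinite.

The factor cos(15*h**2/13 + h) is entire and contributes no finite singular point.
The polynomial part has no poles.
No finite singular points: the Taylor series at 0 converges everywhere.


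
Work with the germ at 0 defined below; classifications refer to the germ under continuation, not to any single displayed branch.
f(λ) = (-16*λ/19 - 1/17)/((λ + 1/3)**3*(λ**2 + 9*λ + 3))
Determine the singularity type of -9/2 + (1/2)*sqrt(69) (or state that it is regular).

The point is a pole of order 1.

The denominator factor λ**2 + 9*λ + 3 vanishes at -9/2 + (1/2)*sqrt(69) and appears to the power 1; the numerator there equals 1205/323 - (8/19)*sqrt(69), nonzero, and no other factor vanishes.
Hence a pole whose order is the multiplicity, 1.


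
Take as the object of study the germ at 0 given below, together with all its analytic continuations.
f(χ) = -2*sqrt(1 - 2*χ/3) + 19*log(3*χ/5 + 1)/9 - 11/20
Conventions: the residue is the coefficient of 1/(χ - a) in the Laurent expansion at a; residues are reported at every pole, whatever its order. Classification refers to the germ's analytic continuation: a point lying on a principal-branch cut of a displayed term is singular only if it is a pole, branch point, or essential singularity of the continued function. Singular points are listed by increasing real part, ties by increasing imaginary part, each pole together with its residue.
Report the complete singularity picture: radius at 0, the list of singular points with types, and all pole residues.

Branch term (-2)*sqrt(1 - χ/(3/2)): its argument vanishes at χ = 3/2, a square-root branch point, modulus 3/2.
Branch term (19/9)*log(1 - χ/(-5/3)): its argument vanishes at χ = -5/3, a logarithmic branch point, modulus 5/3.
The radius of convergence is the smallest modulus among the singular points: 3/2.
List the singular points by increasing real part (a conjugate pair: the negative imaginary part first).

Radius of convergence at 0: 3/2.
At -5/3: a logarithmic branch point.
At 3/2: an algebraic (square-root) branch point.


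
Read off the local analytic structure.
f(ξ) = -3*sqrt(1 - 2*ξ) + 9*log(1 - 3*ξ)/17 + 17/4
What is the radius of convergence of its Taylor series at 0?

The radius of convergence is 1/3.

Branch term (-3)*sqrt(1 - ξ/(1/2)): its argument vanishes at ξ = 1/2, a square-root branch point, modulus 1/2.
Branch term (9/17)*log(1 - ξ/(1/3)): its argument vanishes at ξ = 1/3, a logarithmic branch point, modulus 1/3.
The radius of convergence is the smallest modulus among the singular points: 1/3.


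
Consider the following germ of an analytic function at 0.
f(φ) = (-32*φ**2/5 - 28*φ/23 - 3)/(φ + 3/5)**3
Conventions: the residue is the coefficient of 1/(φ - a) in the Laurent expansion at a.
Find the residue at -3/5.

The residue is -32/5.

At the order-3 pole -3/5 set g(φ) = (φ - (-3/5))^3*f(φ) = -32*φ**2/5 - 28*φ/23 - 3.
Order-3 pole: residue = g''(a)/2; g''(-3/5) = -64/5, so the residue is -32/5.


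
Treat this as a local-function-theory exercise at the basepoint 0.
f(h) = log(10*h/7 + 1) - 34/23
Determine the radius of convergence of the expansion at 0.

Branch term (1)*log(1 - h/(-7/10)): its argument vanishes at h = -7/10, a logarithmic branch point, modulus 7/10.
The radius of convergence is the smallest modulus among the singular points: 7/10.

The radius of convergence is 7/10.


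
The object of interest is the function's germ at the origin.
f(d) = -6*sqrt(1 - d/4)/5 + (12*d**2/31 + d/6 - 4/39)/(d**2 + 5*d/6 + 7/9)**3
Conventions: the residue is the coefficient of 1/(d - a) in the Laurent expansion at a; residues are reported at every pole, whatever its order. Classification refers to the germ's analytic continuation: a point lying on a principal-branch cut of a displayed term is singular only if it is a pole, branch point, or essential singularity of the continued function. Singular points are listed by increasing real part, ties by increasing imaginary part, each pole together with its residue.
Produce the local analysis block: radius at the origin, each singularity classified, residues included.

Radius of convergence at 0: (1/3)*sqrt(7).
At (-5/12) - ((1/12)*sqrt(87))*i: a pole of order 3; residue -((18696/9828767)*sqrt(87))*i.
At (-5/12) + ((1/12)*sqrt(87))*i: a pole of order 3; residue ((18696/9828767)*sqrt(87))*i.
At 4: an algebraic (square-root) branch point.


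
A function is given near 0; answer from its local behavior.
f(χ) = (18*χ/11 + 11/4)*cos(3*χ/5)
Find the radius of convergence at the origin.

The factor cos(3*χ/5) is entire and contributes no finite singular point.
The polynomial part has no poles.
No finite singular points: the Taylor series at 0 converges everywhere.

The radius of convergence is infinite.


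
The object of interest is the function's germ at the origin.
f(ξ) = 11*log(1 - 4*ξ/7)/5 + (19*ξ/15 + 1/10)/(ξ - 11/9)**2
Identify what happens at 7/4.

The term (11/5)*log(1 - ξ/(7/4)) has argument 1 - 7/4/(7/4) = 0 at 7/4: a logarithmic (infinitely-sheeted) branch point; the remaining terms are analytic or single-valued there.

The point is a logarithmic branch point.


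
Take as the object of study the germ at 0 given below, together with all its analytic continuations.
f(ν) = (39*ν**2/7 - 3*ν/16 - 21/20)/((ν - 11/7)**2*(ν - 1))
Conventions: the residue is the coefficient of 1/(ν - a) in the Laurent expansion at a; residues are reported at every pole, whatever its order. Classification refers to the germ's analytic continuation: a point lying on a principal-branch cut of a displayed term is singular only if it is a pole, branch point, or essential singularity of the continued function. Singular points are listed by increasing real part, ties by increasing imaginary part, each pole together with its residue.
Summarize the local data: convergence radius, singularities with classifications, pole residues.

Radius of convergence at 0: 1.
At 1: a pole of order 1; residue 16989/1280.
At 11/7: a pole of order 2; residue -69003/8960.

Denominator factor (ν - 11/7)^2: pole of order 2 at 11/7, modulus 11/7.
Denominator factor (ν - 1): pole of order 1 at 1, modulus 1.
The radius of convergence is the smallest modulus among the singular points: 1.
At the order-1 pole 1 set g(ν) = (ν - (1))*f(ν) = (39*ν**2/7 - 3*ν/16 - 21/20)/(ν - 11/7)**2.
Simple pole: residue = g(a) at a = 1, which is 16989/1280.
At the order-2 pole 11/7 set g(ν) = (ν - (11/7))^2*f(ν) = (39*ν**2/7 - 3*ν/16 - 21/20)/(ν - 1).
Order-2 pole: residue = g'(a); g'(11/7) = -69003/8960, so the residue is -69003/8960.
List the singular points by increasing real part (a conjugate pair: the negative imaginary part first).


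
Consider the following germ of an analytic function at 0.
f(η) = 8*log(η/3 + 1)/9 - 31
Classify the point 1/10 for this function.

There is no denominator, hence no pole anywhere.
Branch term log(1 - η/(-3)): argument at 1/10 is 31/30, nonzero, so 1/10 is not its branch point (a point on a principal cut is still regular for the continued germ).
So the germ continues analytically to 1/10.

The point is a regular point.


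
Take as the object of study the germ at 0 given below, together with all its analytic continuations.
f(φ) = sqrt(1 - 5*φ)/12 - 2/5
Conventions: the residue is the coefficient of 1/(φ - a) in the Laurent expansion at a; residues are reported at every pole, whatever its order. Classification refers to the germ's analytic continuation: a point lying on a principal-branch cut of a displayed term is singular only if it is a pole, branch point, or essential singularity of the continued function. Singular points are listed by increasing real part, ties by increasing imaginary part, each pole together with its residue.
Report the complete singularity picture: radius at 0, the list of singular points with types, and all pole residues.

Branch term (1/12)*sqrt(1 - φ/(1/5)): its argument vanishes at φ = 1/5, a square-root branch point, modulus 1/5.
The radius of convergence is the smallest modulus among the singular points: 1/5.

Radius of convergence at 0: 1/5.
At 1/5: an algebraic (square-root) branch point.


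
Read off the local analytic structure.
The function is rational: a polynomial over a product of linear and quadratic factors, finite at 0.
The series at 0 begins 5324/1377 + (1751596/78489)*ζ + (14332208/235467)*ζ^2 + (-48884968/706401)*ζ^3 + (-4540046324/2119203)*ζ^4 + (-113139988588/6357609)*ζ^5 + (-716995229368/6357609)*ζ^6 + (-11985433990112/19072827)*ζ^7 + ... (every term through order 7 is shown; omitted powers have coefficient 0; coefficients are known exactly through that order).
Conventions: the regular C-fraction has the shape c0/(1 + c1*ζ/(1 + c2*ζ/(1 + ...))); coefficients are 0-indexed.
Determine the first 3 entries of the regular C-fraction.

Taylor coefficients (read off): a_0 = 5324/1377, a_1 = 1751596/78489, a_2 = 14332208/235467.
c0 = a_0 = 5324/1377. Peel one level at a time: if S = 1 + c*ζ/S' with S'(0) = 1, then c is the ζ-coefficient of S and S' = c*ζ/(S - 1).
S_1 = c0/f = 1 + (-329/57)*ζ + (19031/1083)*ζ^2 + ...; c1 = -329/57.
S_2 = c1*ζ/(S_1 - 1) = 1 + (19031/6251)*ζ + ...; c2 = 19031/6251.

The regular C-fraction coefficients are [5324/1377, -329/57, 19031/6251].


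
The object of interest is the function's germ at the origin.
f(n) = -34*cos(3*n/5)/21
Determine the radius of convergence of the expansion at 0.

The factor cos(3*n/5) is entire and contributes no finite singular point.
The polynomial part has no poles.
No finite singular points: the Taylor series at 0 converges everywhere.

The radius of convergence is infinite.


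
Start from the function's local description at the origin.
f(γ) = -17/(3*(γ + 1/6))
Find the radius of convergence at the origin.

The radius of convergence is 1/6.

Denominator factor (γ + 1/6): pole of order 1 at -1/6, modulus 1/6.
The radius of convergence is the smallest modulus among the singular points: 1/6.


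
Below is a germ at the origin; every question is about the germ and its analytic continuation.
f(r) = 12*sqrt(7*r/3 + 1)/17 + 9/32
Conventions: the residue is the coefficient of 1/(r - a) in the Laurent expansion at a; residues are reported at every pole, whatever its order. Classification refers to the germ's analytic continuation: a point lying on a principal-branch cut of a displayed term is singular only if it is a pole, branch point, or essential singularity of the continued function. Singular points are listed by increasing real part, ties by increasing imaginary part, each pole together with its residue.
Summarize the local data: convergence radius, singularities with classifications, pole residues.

Branch term (12/17)*sqrt(1 - r/(-3/7)): its argument vanishes at r = -3/7, a square-root branch point, modulus 3/7.
The radius of convergence is the smallest modulus among the singular points: 3/7.

Radius of convergence at 0: 3/7.
At -3/7: an algebraic (square-root) branch point.


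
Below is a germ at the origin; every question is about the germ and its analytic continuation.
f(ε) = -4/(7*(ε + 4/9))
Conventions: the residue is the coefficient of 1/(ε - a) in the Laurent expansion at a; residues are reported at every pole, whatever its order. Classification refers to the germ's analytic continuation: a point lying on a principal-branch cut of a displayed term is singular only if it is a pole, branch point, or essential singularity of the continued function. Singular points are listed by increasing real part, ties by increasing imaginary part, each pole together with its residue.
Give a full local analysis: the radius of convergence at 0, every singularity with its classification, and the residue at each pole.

Denominator factor (ε + 4/9): pole of order 1 at -4/9, modulus 4/9.
The radius of convergence is the smallest modulus among the singular points: 4/9.
At the order-1 pole -4/9 set g(ε) = (ε - (-4/9))*f(ε) = -4/7.
Simple pole: residue = g(a) at a = -4/9, which is -4/7.

Radius of convergence at 0: 4/9.
At -4/9: a pole of order 1; residue -4/7.


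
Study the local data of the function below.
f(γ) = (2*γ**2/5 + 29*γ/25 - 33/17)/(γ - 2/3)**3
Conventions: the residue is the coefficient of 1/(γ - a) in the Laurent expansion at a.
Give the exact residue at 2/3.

The residue is 2/5.

At the order-3 pole 2/3 set g(γ) = (γ - (2/3))^3*f(γ) = 2*γ**2/5 + 29*γ/25 - 33/17.
Order-3 pole: residue = g''(a)/2; g''(2/3) = 4/5, so the residue is 2/5.


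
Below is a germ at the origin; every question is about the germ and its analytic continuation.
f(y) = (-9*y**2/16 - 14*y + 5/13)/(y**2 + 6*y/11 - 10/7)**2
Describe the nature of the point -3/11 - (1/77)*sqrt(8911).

The point is a pole of order 2.

The denominator factor y**2 + 6*y/11 - 10/7 vanishes at -3/11 - (1/77)*sqrt(8911) and appears to the power 2; the numerator there equals 73015/22022 + (1205/6776)*sqrt(8911), nonzero, and no other factor vanishes.
Hence a pole whose order is the multiplicity, 2.


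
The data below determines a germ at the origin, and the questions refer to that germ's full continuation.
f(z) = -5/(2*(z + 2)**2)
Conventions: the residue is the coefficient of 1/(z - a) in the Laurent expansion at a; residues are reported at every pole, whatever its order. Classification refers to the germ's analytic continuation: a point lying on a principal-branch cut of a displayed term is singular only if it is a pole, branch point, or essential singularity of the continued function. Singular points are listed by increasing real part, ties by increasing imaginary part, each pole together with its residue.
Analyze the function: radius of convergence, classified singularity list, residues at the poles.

Radius of convergence at 0: 2.
At -2: a pole of order 2; residue 0.

Denominator factor (z + 2)^2: pole of order 2 at -2, modulus 2.
The radius of convergence is the smallest modulus among the singular points: 2.
At the order-2 pole -2 set g(z) = (z - (-2))^2*f(z) = -5/2.
Order-2 pole: residue = g'(a); g'(-2) = 0, so the residue is 0.


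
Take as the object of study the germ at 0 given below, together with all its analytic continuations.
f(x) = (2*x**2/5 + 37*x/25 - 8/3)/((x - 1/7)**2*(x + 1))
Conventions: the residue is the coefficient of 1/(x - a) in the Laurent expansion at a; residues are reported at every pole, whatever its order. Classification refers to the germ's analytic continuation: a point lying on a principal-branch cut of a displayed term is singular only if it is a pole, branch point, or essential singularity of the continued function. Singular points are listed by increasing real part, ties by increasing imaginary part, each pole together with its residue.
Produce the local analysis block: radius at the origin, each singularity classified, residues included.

Denominator factor (x + 1): pole of order 1 at -1, modulus 1.
Denominator factor (x - 1/7)^2: pole of order 2 at 1/7, modulus 1/7.
The radius of convergence is the smallest modulus among the singular points: 1/7.
At the order-1 pole -1 set g(x) = (x - (-1))*f(x) = (2*x**2/5 + 37*x/25 - 8/3)/(x - 1/7)**2.
Simple pole: residue = g(a) at a = -1, which is -13769/4800.
At the order-2 pole 1/7 set g(x) = (x - (1/7))^2*f(x) = (2*x**2/5 + 37*x/25 - 8/3)/(x + 1).
Order-2 pole: residue = g'(a); g'(1/7) = 15689/4800, so the residue is 15689/4800.
List the singular points by increasing real part (a conjugate pair: the negative imaginary part first).

Radius of convergence at 0: 1/7.
At -1: a pole of order 1; residue -13769/4800.
At 1/7: a pole of order 2; residue 15689/4800.


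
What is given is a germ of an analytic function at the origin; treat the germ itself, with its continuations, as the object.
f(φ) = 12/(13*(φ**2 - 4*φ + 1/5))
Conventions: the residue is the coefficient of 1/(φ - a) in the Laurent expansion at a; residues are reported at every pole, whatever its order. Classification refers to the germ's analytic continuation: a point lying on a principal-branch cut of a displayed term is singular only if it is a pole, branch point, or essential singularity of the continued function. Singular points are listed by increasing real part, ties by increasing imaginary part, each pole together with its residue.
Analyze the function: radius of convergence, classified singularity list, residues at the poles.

Radius of convergence at 0: 2 - (1/5)*sqrt(95).
At 2 - (1/5)*sqrt(95): a pole of order 1; residue -(6/247)*sqrt(95).
At 2 + (1/5)*sqrt(95): a pole of order 1; residue (6/247)*sqrt(95).

Denominator factor (φ**2 - 4*φ + 1/5): discriminant 76/5, real irrational roots 2 + (1/5)*sqrt(95) and 2 - (1/5)*sqrt(95); poles of order 1, moduli 2 + (1/5)*sqrt(95) and 2 - (1/5)*sqrt(95).
The radius of convergence is the smallest modulus among the singular points: 2 - (1/5)*sqrt(95).
The factor φ**2 - 4*φ + 1/5 splits as (φ - a)(φ - a') with a = 2 - (1/5)*sqrt(95), a' = 2 + (1/5)*sqrt(95). At the order-1 pole a set g(φ) = (φ - a)*f(φ) = [12/13] / (φ - a').
Simple pole: residue = g(a) at a = 2 - (1/5)*sqrt(95), which is -(6/247)*sqrt(95).
The factor φ**2 - 4*φ + 1/5 splits as (φ - a)(φ - a') with a = 2 + (1/5)*sqrt(95), a' = 2 - (1/5)*sqrt(95). At the order-1 pole a set g(φ) = (φ - a)*f(φ) = [12/13] / (φ - a').
Simple pole: residue = g(a) at a = 2 + (1/5)*sqrt(95), which is (6/247)*sqrt(95).
List the singular points by increasing real part (a conjugate pair: the negative imaginary part first).


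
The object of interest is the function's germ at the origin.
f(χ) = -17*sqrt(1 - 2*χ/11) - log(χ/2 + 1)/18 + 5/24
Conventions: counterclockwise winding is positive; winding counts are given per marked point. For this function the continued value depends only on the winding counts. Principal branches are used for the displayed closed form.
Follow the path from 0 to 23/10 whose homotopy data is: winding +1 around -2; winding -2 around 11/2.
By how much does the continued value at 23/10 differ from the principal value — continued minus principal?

The rational part is single-valued and drops out of the difference; each branch term changes only by its own monodromy.
(-1/18)*log(1 - χ/(-2)): each positive loop around -2 adds 2*pi*i to the log, so winding +1 contributes (-1/18)*(1)*2*pi*i = -(1/9)*pi*i.
(-17)*sqrt(1 - χ/(11/2)): winding -2 is even, the square root returns to the same sheet, contribution 0.
Summing the contributions at χ = 23/10 gives -(1/9)*pi*i.

Continued minus principal equals -(1/9)*pi*i.


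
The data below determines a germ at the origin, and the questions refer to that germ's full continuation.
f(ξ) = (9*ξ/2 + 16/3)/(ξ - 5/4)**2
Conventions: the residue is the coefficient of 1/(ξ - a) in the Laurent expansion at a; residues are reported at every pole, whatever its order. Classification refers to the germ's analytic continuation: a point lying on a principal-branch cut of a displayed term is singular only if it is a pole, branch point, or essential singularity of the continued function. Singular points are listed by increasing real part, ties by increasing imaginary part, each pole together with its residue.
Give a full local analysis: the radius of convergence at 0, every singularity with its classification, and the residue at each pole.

Denominator factor (ξ - 5/4)^2: pole of order 2 at 5/4, modulus 5/4.
The radius of convergence is the smallest modulus among the singular points: 5/4.
At the order-2 pole 5/4 set g(ξ) = (ξ - (5/4))^2*f(ξ) = 9*ξ/2 + 16/3.
Order-2 pole: residue = g'(a); g'(5/4) = 9/2, so the residue is 9/2.

Radius of convergence at 0: 5/4.
At 5/4: a pole of order 2; residue 9/2.


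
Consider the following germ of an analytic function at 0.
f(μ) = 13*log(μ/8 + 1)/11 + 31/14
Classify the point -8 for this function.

The term (13/11)*log(1 - μ/(-8)) has argument 1 - -8/(-8) = 0 at -8: a logarithmic (infinitely-sheeted) branch point; the remaining terms are analytic or single-valued there.

The point is a logarithmic branch point.


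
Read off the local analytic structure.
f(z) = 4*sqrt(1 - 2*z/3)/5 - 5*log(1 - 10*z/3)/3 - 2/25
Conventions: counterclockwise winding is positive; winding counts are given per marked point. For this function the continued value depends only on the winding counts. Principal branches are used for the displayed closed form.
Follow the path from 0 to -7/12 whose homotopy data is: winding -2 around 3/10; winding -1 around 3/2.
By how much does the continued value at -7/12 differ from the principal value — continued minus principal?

Continued minus principal equals (-(4/3)*sqrt(2)) + ((20/3)*pi)*i.

The rational part is single-valued and drops out of the difference; each branch term changes only by its own monodromy.
(4/5)*sqrt(1 - z/(3/2)): winding -1 is odd, the square root flips sign, contributing -2*(4/5)*sqrt(1 - (-7/12)/(3/2)) = -2*(4/5)*sqrt(25/18) = -(4/3)*sqrt(2).
(-5/3)*log(1 - z/(3/10)): each positive loop around 3/10 adds 2*pi*i to the log, so winding -2 contributes (-5/3)*(-2)*2*pi*i = (20/3)*pi*i.
Summing the contributions at z = -7/12 gives (-(4/3)*sqrt(2)) + ((20/3)*pi)*i.


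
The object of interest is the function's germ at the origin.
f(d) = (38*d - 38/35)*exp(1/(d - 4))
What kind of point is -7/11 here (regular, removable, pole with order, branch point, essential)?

The point is a regular point.

There is no denominator, hence no pole anywhere.
The essential point of exp(1/(d - (4))) is 4, not -7/11.
So the germ continues analytically to -7/11.


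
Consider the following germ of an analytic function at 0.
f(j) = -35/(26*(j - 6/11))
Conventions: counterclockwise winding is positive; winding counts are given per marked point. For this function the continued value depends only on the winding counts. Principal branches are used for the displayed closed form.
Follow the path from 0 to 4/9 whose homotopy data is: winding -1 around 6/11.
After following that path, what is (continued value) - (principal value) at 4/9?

Continued minus principal equals 0.

The function is rational, hence single-valued: continuing it around any pole returns the same value, so the difference is 0.


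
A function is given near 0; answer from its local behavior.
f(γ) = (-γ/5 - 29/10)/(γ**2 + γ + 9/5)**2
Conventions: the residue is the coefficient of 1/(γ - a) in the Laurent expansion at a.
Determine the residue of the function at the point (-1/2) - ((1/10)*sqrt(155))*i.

The residue is -((28/961)*sqrt(155))*i.

The factor γ**2 + γ + 9/5 splits as (γ - a)(γ - a') with a = (-1/2) - ((1/10)*sqrt(155))*i, a' = (-1/2) + ((1/10)*sqrt(155))*i. At the order-2 pole a set g(γ) = (γ - a)^2*f(γ) = [-γ/5 - 29/10] / (γ - a')^2.
Order-2 pole: residue = g'(a); g'((-1/2) - ((1/10)*sqrt(155))*i) = -((28/961)*sqrt(155))*i, so the residue is -((28/961)*sqrt(155))*i.


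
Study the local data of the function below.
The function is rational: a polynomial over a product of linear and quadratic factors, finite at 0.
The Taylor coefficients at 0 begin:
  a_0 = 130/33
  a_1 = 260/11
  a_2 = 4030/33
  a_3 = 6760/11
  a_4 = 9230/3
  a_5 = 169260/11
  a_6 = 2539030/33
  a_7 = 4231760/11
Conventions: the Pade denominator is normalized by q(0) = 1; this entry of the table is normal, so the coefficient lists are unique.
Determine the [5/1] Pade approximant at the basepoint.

The Pade approximant has numerator coefficients [130/33, 23075/5859, 84500/21483, 8125/2079, 81250/21483, 203125/64449]; denominator coefficients [1, -19531/3906].

Taylor coefficients needed (read off): a_0 = 130/33, a_1 = 260/11, a_2 = 4030/33, a_3 = 6760/11, a_4 = 9230/3, a_5 = 169260/11, a_6 = 2539030/33.
Write the denominator as Q(μ) = 1 + q1*μ. Requiring Q*f - P = O(μ^7) with deg P <= 5 kills the coefficients of μ^6..μ^6 in Q*f:
  μ^6: a_6 + q1*a_5 = 0, i.e. 2539030/33 + (169260/11)*q1 = 0.
Solving this linear system: q1 = -19531/3906.
The numerator is Q*f truncated at degree 5: P0 = a_0 = 130/33; P1 = a_1 + q1*a_0 = 23075/5859; P2 = a_2 + q1*a_1 = 84500/21483; P3 = a_3 + q1*a_2 = 8125/2079; P4 = a_4 + q1*a_3 = 81250/21483; P5 = a_5 + q1*a_4 = 203125/64449.


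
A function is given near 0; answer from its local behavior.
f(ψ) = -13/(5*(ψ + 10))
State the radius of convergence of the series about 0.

Denominator factor (ψ + 10): pole of order 1 at -10, modulus 10.
The radius of convergence is the smallest modulus among the singular points: 10.

The radius of convergence is 10.


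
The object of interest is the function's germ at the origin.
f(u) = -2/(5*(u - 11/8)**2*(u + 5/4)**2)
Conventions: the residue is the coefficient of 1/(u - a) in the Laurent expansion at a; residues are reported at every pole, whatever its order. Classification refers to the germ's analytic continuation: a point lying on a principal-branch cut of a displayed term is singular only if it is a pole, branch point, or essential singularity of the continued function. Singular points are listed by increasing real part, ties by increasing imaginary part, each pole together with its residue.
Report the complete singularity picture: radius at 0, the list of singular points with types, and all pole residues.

Denominator factor (u + 5/4)^2: pole of order 2 at -5/4, modulus 5/4.
Denominator factor (u - 11/8)^2: pole of order 2 at 11/8, modulus 11/8.
The radius of convergence is the smallest modulus among the singular points: 5/4.
At the order-2 pole -5/4 set g(u) = (u - (-5/4))^2*f(u) = -2/(5*(u - 11/8)**2).
Order-2 pole: residue = g'(a); g'(-5/4) = -2048/46305, so the residue is -2048/46305.
At the order-2 pole 11/8 set g(u) = (u - (11/8))^2*f(u) = -2/(5*(u + 5/4)**2).
Order-2 pole: residue = g'(a); g'(11/8) = 2048/46305, so the residue is 2048/46305.
List the singular points by increasing real part (a conjugate pair: the negative imaginary part first).

Radius of convergence at 0: 5/4.
At -5/4: a pole of order 2; residue -2048/46305.
At 11/8: a pole of order 2; residue 2048/46305.


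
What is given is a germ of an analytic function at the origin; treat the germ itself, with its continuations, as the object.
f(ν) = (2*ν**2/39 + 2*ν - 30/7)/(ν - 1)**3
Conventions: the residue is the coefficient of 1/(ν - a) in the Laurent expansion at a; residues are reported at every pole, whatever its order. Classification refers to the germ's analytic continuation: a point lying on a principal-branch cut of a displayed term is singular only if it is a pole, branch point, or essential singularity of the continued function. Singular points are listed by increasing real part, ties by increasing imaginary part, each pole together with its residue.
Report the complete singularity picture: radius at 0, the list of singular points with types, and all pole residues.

Denominator factor (ν - 1)^3: pole of order 3 at 1, modulus 1.
The radius of convergence is the smallest modulus among the singular points: 1.
At the order-3 pole 1 set g(ν) = (ν - (1))^3*f(ν) = 2*ν**2/39 + 2*ν - 30/7.
Order-3 pole: residue = g''(a)/2; g''(1) = 4/39, so the residue is 2/39.

Radius of convergence at 0: 1.
At 1: a pole of order 3; residue 2/39.


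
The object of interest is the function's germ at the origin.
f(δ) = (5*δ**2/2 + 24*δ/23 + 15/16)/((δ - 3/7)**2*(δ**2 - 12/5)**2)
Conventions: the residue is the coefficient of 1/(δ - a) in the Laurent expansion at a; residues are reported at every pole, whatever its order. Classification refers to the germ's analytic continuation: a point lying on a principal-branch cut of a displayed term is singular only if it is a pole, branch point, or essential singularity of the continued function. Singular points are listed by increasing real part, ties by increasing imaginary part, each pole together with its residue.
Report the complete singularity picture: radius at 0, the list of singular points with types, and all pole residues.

Radius of convergence at 0: 3/7.
At -(2/5)*sqrt(15): a pole of order 2; residue -1536802925/3273217032 + (85316316925/628457670144)*sqrt(15).
At 3/7: a pole of order 2; residue 1536802925/1636608516.
At (2/5)*sqrt(15): a pole of order 2; residue -1536802925/3273217032 - (85316316925/628457670144)*sqrt(15).


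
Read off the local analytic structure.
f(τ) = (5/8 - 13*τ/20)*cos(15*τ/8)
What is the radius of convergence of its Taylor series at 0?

The radius of convergence is infinite.

The factor cos(15*τ/8) is entire and contributes no finite singular point.
The polynomial part has no poles.
No finite singular points: the Taylor series at 0 converges everywhere.


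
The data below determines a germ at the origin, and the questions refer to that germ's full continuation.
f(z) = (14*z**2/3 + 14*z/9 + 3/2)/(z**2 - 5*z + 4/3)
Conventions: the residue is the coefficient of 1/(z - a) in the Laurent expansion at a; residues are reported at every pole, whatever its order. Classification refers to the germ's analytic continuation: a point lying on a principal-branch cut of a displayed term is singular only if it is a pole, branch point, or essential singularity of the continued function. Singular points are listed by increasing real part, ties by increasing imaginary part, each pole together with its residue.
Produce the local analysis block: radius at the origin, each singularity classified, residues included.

Radius of convergence at 0: 5/2 - (1/6)*sqrt(177).
At 5/2 - (1/6)*sqrt(177): a pole of order 1; residue 112/9 - (115/118)*sqrt(177).
At 5/2 + (1/6)*sqrt(177): a pole of order 1; residue 112/9 + (115/118)*sqrt(177).

Denominator factor (z**2 - 5*z + 4/3): discriminant 59/3, real irrational roots 5/2 + (1/6)*sqrt(177) and 5/2 - (1/6)*sqrt(177); poles of order 1, moduli 5/2 + (1/6)*sqrt(177) and 5/2 - (1/6)*sqrt(177).
The radius of convergence is the smallest modulus among the singular points: 5/2 - (1/6)*sqrt(177).
The factor z**2 - 5*z + 4/3 splits as (z - a)(z - a') with a = 5/2 - (1/6)*sqrt(177), a' = 5/2 + (1/6)*sqrt(177). At the order-1 pole a set g(z) = (z - a)*f(z) = [14*z**2/3 + 14*z/9 + 3/2] / (z - a').
Simple pole: residue = g(a) at a = 5/2 - (1/6)*sqrt(177), which is 112/9 - (115/118)*sqrt(177).
The factor z**2 - 5*z + 4/3 splits as (z - a)(z - a') with a = 5/2 + (1/6)*sqrt(177), a' = 5/2 - (1/6)*sqrt(177). At the order-1 pole a set g(z) = (z - a)*f(z) = [14*z**2/3 + 14*z/9 + 3/2] / (z - a').
Simple pole: residue = g(a) at a = 5/2 + (1/6)*sqrt(177), which is 112/9 + (115/118)*sqrt(177).
List the singular points by increasing real part (a conjugate pair: the negative imaginary part first).


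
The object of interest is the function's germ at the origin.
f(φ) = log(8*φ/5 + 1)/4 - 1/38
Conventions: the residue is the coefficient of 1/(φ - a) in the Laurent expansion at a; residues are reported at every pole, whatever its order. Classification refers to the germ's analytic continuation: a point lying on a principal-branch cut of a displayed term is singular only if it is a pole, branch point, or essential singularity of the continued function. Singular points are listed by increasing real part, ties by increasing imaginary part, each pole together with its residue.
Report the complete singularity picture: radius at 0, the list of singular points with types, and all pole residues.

Radius of convergence at 0: 5/8.
At -5/8: a logarithmic branch point.

Branch term (1/4)*log(1 - φ/(-5/8)): its argument vanishes at φ = -5/8, a logarithmic branch point, modulus 5/8.
The radius of convergence is the smallest modulus among the singular points: 5/8.


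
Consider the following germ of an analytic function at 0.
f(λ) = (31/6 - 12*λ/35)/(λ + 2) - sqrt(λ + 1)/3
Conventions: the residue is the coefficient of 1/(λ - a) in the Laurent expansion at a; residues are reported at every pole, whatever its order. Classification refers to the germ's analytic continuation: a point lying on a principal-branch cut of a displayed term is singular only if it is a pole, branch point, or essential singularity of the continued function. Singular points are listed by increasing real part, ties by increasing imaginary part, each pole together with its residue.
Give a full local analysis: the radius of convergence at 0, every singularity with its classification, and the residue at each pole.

Radius of convergence at 0: 1.
At -2: a pole of order 1; residue 1229/210.
At -1: an algebraic (square-root) branch point.

Denominator factor (λ + 2): pole of order 1 at -2, modulus 2.
Branch term (-1/3)*sqrt(1 - λ/(-1)): its argument vanishes at λ = -1, a square-root branch point, modulus 1.
The radius of convergence is the smallest modulus among the singular points: 1.
The branch term is analytic at -2 and contributes nothing to the residue; only the rational part matters.
At the order-1 pole -2 set g(λ) = (λ - (-2))*(rational part) = 31/6 - 12*λ/35.
Simple pole: residue = g(a) at a = -2, which is 1229/210.
List the singular points by increasing real part (a conjugate pair: the negative imaginary part first).
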